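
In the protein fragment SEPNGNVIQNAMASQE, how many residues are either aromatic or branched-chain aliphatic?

2

Aromatic: F, W, Y. Branched-chain aliphatic: I, L, V.
Aromatic residues here: none (0).
Branched-chain aliphatic residues here: V7, I8 (2).
The two groups share no amino acid, so total = 0 + 2 = 2.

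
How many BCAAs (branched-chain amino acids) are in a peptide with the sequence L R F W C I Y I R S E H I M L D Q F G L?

The BCAAs are Val, Leu, and Ile — aliphatic side chains with a branch point.
Matching residues: L1, I6, I8, I13, L15, L20.

6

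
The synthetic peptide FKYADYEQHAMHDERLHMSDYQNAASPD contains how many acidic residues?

Only D (aspartate) and E (glutamate) carry a side-chain carboxylic acid.
Matching residues: D5, E7, D13, E14, D20, D28.

6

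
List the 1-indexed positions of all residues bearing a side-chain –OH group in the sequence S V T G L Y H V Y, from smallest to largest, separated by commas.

The –OH-bearing residues are Ser, Thr (aliphatic alcohols), and Tyr (phenol).
Matching residues: S1, T3, Y6, Y9.

1, 3, 6, 9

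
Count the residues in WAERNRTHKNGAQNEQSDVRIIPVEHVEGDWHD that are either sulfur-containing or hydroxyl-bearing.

Sulfur-containing: C, M. Hydroxyl-bearing: S, T, Y.
Sulfur-containing residues here: none (0).
Hydroxyl-bearing residues here: T7, S17 (2).
The two groups share no amino acid, so total = 0 + 2 = 2.

2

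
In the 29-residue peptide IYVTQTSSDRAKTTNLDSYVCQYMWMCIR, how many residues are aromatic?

The aromatic amino acids are Phe (F, benzyl), Trp (W, indole), and Tyr (Y, phenol).
Matching residues: Y2, Y19, Y23, W25.

4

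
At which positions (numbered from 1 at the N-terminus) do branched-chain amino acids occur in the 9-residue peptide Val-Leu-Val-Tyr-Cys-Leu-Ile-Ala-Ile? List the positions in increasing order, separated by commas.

V, L, and I make up the branched-chain aliphatic group.
Matching residues: Val1, Leu2, Val3, Leu6, Ile7, Ile9.

1, 2, 3, 6, 7, 9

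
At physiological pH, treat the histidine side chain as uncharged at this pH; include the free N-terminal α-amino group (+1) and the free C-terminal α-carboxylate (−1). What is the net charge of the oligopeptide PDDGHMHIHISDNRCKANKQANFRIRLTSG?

+2

The side chains ionized at physiological pH are Lys/Arg (+1) and Asp/Glu (−1); with His treated as neutral, nothing else contributes.
Positive (K, R): R14, K16, K19, R24, R26 → +5.
Negative (D, E): D2, D3, D12 → −3.
The N-terminus (+1) and C-terminus (−1) cancel.
Net charge = (+5) + (−3) = +2.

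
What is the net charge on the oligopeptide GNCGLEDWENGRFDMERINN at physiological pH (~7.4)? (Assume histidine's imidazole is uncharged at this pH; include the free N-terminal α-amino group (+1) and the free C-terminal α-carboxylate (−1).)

-3

At pH ~7.4 the Lys and Arg side chains are protonated (+1), the Asp and Glu side chains are deprotonated (−1), and with His taken as neutral all other side chains carry no charge.
Positive (K, R): R12, R17 → +2.
Negative (D, E): E6, D7, E9, D14, E16 → −5.
The N-terminus (+1) and C-terminus (−1) cancel.
Net charge = (+2) + (−5) = −3.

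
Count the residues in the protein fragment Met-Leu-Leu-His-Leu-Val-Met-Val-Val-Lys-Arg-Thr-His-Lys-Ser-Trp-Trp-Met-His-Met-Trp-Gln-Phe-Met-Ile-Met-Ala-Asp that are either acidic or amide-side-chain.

Acidic: D, E. Amide-side-chain: N, Q.
Acidic residues here: Asp28 (1).
Amide-side-chain residues here: Gln22 (1).
The two groups share no amino acid, so total = 1 + 1 = 2.

2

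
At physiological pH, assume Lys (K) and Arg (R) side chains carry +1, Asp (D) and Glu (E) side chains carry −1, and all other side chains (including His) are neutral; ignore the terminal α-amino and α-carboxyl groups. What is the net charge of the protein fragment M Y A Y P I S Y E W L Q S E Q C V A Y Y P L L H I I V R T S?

-1

Positive (K, R): R28 → +1.
Negative (D, E): E9, E14 → −2.
Net charge = (+1) + (−2) = −1.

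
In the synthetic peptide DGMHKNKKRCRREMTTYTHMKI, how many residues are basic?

9

The basic amino acids are Lys (K), Arg (R), and His (H).
Matching residues: H4, K5, K7, K8, R9, R11, R12, H19, K21.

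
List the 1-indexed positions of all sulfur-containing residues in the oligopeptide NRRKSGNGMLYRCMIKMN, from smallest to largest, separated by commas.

9, 13, 14, 17

The sulfur-bearing residues are cysteine (–SH) and methionine (–S–CH₃).
Matching residues: M9, C13, M14, M17.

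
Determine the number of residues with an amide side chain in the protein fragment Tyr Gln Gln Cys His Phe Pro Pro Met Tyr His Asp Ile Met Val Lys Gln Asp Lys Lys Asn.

Asparagine (N) and glutamine (Q) have uncharged amide side chains.
Matching residues: Gln2, Gln3, Gln17, Asn21.

4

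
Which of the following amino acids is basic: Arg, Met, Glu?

Arg

Lysine (K), arginine (R), and histidine (H) have basic, nitrogen-containing side chains.
Of the listed options, only Arg belongs to this group.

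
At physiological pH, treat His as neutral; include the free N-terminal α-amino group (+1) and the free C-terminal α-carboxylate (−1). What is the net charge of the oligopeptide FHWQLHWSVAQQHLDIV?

The side chains ionized at physiological pH are Lys/Arg (+1) and Asp/Glu (−1); with His treated as neutral, nothing else contributes.
Positive (K, R): none → +0.
Negative (D, E): D15 → −1.
The N-terminus (+1) and C-terminus (−1) cancel.
Net charge = (+0) + (−1) = −1.

-1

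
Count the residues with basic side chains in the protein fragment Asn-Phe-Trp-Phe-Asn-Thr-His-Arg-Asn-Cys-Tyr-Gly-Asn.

2

The basic amino acids are Lys (K), Arg (R), and His (H).
Matching residues: His7, Arg8.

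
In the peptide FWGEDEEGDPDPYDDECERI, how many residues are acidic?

Aspartate (D) and glutamate (E) have carboxylic-acid side chains and are the acidic amino acids.
Matching residues: E4, D5, E6, E7, D9, D11, D14, D15, E16, E18.

10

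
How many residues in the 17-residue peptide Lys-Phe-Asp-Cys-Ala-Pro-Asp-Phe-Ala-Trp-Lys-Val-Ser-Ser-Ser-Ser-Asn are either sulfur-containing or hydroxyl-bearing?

5

Sulfur-containing: C, M. Hydroxyl-bearing: S, T, Y.
Sulfur-containing residues here: Cys4 (1).
Hydroxyl-bearing residues here: Ser13, Ser14, Ser15, Ser16 (4).
The two groups share no amino acid, so total = 1 + 4 = 5.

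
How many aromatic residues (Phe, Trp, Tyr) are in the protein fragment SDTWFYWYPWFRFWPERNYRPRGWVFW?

Matching residues: W4, F5, Y6, W7, Y8, W10, F11, F13, W14, Y19, W24, F26, W27.

13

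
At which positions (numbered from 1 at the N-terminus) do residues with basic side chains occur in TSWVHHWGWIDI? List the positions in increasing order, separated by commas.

The basic amino acids are Lys (K), Arg (R), and His (H).
Matching residues: H5, H6.

5, 6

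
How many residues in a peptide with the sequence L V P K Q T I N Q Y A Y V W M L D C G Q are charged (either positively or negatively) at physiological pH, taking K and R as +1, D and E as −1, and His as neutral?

Charged side chains at pH ~7.4: K, R (positive); D, E (negative).
Matching residues: K4, D17.

2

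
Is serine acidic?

The acidic residues are Asp (D) and Glu (E), whose side chains end in a carboxylate group.
Serine is not in this group.

No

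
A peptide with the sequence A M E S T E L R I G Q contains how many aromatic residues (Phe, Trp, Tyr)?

None of the 11 residues belong to this group.

0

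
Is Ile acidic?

No

The acidic residues are Asp (D) and Glu (E), whose side chains end in a carboxylate group.
Isoleucine is not in this group.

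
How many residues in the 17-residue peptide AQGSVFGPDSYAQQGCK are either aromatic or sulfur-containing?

3

Aromatic: F, W, Y. Sulfur-containing: C, M.
Aromatic residues here: F6, Y11 (2).
Sulfur-containing residues here: C16 (1).
The two groups share no amino acid, so total = 2 + 1 = 3.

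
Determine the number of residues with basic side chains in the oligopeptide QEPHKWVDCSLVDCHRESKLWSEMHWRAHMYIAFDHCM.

The basic amino acids are Lys (K), Arg (R), and His (H).
Matching residues: H4, K5, H15, R16, K19, H25, R27, H29, H36.

9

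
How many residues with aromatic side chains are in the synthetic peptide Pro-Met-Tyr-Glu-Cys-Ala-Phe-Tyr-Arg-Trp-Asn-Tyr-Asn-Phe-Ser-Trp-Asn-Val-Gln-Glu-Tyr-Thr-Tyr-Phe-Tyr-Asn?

11

Phenylalanine (F), tryptophan (W), and tyrosine (Y) have aromatic ring side chains.
Matching residues: Tyr3, Phe7, Tyr8, Trp10, Tyr12, Phe14, Trp16, Tyr21, Tyr23, Phe24, Tyr25.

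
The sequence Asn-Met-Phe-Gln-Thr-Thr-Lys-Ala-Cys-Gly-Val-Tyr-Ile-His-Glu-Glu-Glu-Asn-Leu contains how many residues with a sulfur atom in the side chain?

2

The sulfur-bearing residues are cysteine (–SH) and methionine (–S–CH₃).
Matching residues: Met2, Cys9.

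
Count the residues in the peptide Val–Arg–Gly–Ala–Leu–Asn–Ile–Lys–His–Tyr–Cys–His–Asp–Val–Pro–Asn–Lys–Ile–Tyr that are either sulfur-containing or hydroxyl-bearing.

Sulfur-containing: C, M. Hydroxyl-bearing: S, T, Y.
Sulfur-containing residues here: Cys11 (1).
Hydroxyl-bearing residues here: Tyr10, Tyr19 (2).
The two groups share no amino acid, so total = 1 + 2 = 3.

3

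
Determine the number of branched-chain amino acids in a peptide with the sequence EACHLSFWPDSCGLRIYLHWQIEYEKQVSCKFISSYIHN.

8

V, L, and I make up the branched-chain aliphatic group.
Matching residues: L5, L14, I16, L18, I22, V28, I33, I37.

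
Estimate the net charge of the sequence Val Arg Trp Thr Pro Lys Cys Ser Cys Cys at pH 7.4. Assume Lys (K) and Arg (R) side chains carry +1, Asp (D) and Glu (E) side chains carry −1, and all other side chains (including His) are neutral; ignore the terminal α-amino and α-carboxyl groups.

Positive (K, R): Arg2, Lys6 → +2.
Negative (D, E): none → −0.
Net charge = (+2) + (−0) = +2.

+2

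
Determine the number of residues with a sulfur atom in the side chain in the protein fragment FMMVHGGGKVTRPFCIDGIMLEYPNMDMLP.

6

Cysteine (C, thiol) and methionine (M, thioether) are the two sulfur-containing amino acids.
Matching residues: M2, M3, C15, M20, M26, M28.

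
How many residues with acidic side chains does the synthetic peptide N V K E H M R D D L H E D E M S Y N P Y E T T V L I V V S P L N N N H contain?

Aspartate (D) and glutamate (E) have carboxylic-acid side chains and are the acidic amino acids.
Matching residues: E4, D8, D9, E12, D13, E14, E21.

7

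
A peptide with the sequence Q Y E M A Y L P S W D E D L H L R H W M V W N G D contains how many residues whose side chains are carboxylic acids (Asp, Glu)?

Matching residues: E3, D11, E12, D13, D25.

5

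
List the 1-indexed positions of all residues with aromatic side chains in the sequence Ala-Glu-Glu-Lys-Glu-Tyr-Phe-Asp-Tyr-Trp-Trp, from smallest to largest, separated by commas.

F, W, and Y each carry an aromatic ring on the side chain.
Matching residues: Tyr6, Phe7, Tyr9, Trp10, Trp11.

6, 7, 9, 10, 11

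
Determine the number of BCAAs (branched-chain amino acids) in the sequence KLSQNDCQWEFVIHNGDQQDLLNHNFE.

Valine (V), leucine (L), and isoleucine (I) are the branched-chain amino acids.
Matching residues: L2, V12, I13, L21, L22.

5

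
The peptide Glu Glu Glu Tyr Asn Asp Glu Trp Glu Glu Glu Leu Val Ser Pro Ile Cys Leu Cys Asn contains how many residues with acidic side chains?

8

Aspartate (D) and glutamate (E) have carboxylic-acid side chains and are the acidic amino acids.
Matching residues: Glu1, Glu2, Glu3, Asp6, Glu7, Glu9, Glu10, Glu11.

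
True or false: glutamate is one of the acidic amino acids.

True

Aspartate (D) and glutamate (E) have carboxylic-acid side chains and are the acidic amino acids.
Glutamate is in this group.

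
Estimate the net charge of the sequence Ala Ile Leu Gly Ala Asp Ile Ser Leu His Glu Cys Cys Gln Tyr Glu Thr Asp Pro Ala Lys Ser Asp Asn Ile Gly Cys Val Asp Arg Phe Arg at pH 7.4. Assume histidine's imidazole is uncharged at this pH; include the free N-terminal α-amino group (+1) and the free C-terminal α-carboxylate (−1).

-3

At pH ~7.4 the Lys and Arg side chains are protonated (+1), the Asp and Glu side chains are deprotonated (−1), and with His taken as neutral all other side chains carry no charge.
Positive (K, R): Lys21, Arg30, Arg32 → +3.
Negative (D, E): Asp6, Glu11, Glu16, Asp18, Asp23, Asp29 → −6.
The N-terminus (+1) and C-terminus (−1) cancel.
Net charge = (+3) + (−6) = −3.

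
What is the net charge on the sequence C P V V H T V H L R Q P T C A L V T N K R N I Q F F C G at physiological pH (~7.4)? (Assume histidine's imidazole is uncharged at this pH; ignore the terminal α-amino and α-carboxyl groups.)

+3

At pH ~7.4 the Lys and Arg side chains are protonated (+1), the Asp and Glu side chains are deprotonated (−1), and with His taken as neutral all other side chains carry no charge.
Positive (K, R): R10, K20, R21 → +3.
Negative (D, E): none → −0.
Net charge = (+3) + (−0) = +3.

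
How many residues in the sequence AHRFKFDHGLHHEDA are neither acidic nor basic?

6

Acidic: D, E. Basic: K, R, H. All other residues are neither.
Matching residues: A1, F4, F6, G9, L10, A15.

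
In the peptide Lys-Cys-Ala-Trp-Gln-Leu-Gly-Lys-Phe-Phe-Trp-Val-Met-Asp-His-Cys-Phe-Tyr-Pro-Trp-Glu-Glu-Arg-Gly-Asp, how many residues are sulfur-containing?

Only Cys (C) and Met (M) have a sulfur atom in the side chain.
Matching residues: Cys2, Met13, Cys16.

3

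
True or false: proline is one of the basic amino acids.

K, R, and H are the three residues with basic side chains (ε-amine, guanidinium, and imidazole respectively).
Proline is not in this group.

False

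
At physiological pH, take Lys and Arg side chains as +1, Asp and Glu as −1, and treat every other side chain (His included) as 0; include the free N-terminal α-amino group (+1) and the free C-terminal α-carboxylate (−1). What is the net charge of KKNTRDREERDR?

+2

Positive (K, R): K1, K2, R5, R7, R10, R12 → +6.
Negative (D, E): D6, E8, E9, D11 → −4.
The N-terminus (+1) and C-terminus (−1) cancel.
Net charge = (+6) + (−4) = +2.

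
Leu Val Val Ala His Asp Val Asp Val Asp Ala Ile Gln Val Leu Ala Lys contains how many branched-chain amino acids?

8

V, L, and I make up the branched-chain aliphatic group.
Matching residues: Leu1, Val2, Val3, Val7, Val9, Ile12, Val14, Leu15.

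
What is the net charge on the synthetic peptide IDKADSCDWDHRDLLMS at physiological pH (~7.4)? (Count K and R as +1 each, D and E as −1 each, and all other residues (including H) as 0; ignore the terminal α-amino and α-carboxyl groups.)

-3

Positive (K, R): K3, R12 → +2.
Negative (D, E): D2, D5, D8, D10, D13 → −5.
Net charge = (+2) + (−5) = −3.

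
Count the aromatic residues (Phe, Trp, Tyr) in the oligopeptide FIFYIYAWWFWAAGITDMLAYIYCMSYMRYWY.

Matching residues: F1, F3, Y4, Y6, W8, W9, F10, W11, Y21, Y23, Y27, Y30, W31, Y32.

14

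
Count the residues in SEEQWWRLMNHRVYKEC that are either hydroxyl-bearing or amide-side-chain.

4

Hydroxyl-bearing: S, T, Y. Amide-side-chain: N, Q.
Hydroxyl-bearing residues here: S1, Y14 (2).
Amide-side-chain residues here: Q4, N10 (2).
The two groups share no amino acid, so total = 2 + 2 = 4.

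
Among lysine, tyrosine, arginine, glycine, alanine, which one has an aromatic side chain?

tyrosine

F, W, and Y each carry an aromatic ring on the side chain.
Of the listed options, only tyrosine belongs to this group.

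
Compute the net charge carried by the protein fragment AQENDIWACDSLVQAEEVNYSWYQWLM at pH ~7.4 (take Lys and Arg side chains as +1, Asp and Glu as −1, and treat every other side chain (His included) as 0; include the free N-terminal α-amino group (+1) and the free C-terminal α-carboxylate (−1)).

-5

Positive (K, R): none → +0.
Negative (D, E): E3, D5, D10, E16, E17 → −5.
The N-terminus (+1) and C-terminus (−1) cancel.
Net charge = (+0) + (−5) = −5.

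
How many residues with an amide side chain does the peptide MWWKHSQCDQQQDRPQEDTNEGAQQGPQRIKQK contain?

The amide-side-chain residues are Asn (N) and Gln (Q).
Matching residues: Q7, Q10, Q11, Q12, Q16, N20, Q24, Q25, Q28, Q32.

10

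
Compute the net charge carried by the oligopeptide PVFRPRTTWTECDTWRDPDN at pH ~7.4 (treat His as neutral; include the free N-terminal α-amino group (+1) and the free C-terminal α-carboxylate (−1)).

The side chains ionized at physiological pH are Lys/Arg (+1) and Asp/Glu (−1); with His treated as neutral, nothing else contributes.
Positive (K, R): R4, R6, R16 → +3.
Negative (D, E): E11, D13, D17, D19 → −4.
The N-terminus (+1) and C-terminus (−1) cancel.
Net charge = (+3) + (−4) = −1.

-1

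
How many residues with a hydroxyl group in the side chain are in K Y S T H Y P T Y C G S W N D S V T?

9

Serine (S), threonine (T), and tyrosine (Y) each carry a hydroxyl group on the side chain.
Matching residues: Y2, S3, T4, Y6, T8, Y9, S12, S16, T18.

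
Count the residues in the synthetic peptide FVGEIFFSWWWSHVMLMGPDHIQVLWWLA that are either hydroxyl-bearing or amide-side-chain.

3

Hydroxyl-bearing: S, T, Y. Amide-side-chain: N, Q.
Hydroxyl-bearing residues here: S8, S12 (2).
Amide-side-chain residues here: Q23 (1).
The two groups share no amino acid, so total = 2 + 1 = 3.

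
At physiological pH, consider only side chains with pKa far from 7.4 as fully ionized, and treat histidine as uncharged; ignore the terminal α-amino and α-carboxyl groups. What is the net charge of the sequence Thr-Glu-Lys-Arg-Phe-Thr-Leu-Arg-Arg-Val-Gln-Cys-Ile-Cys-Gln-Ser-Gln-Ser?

Near pH 7.4, K and R contribute +1 each, D and E contribute −1 each, and every other side chain (His included, as stated) is uncharged.
Positive (K, R): Lys3, Arg4, Arg8, Arg9 → +4.
Negative (D, E): Glu2 → −1.
Net charge = (+4) + (−1) = +3.

+3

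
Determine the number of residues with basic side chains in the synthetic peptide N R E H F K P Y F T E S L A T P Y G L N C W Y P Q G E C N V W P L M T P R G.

The basic amino acids are Lys (K), Arg (R), and His (H).
Matching residues: R2, H4, K6, R37.

4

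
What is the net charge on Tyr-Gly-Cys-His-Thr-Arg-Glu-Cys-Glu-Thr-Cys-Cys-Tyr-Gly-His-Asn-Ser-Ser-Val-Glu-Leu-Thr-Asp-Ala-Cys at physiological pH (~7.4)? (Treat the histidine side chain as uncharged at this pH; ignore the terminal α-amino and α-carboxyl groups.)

-3

Near pH 7.4, K and R contribute +1 each, D and E contribute −1 each, and every other side chain (His included, as stated) is uncharged.
Positive (K, R): Arg6 → +1.
Negative (D, E): Glu7, Glu9, Glu20, Asp23 → −4.
Net charge = (+1) + (−4) = −3.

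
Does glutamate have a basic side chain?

No

Lysine (K), arginine (R), and histidine (H) have basic, nitrogen-containing side chains.
Glutamate is not in this group.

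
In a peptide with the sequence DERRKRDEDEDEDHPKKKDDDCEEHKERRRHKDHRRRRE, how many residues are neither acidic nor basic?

Acidic: D, E. Basic: K, R, H. All other residues are neither.
Matching residues: P15, C22.

2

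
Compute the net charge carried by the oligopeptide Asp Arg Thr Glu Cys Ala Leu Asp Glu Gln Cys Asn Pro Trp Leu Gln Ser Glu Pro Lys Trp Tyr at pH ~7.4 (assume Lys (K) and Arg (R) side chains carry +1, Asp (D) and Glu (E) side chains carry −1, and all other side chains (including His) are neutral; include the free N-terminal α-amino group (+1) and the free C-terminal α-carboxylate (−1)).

Positive (K, R): Arg2, Lys20 → +2.
Negative (D, E): Asp1, Glu4, Asp8, Glu9, Glu18 → −5.
The N-terminus (+1) and C-terminus (−1) cancel.
Net charge = (+2) + (−5) = −3.

-3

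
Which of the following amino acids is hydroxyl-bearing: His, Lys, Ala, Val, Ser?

S, T, and Y are the three residues with a side-chain hydroxyl.
Of the listed options, only Ser belongs to this group.

Ser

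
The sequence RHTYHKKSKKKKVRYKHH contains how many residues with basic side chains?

13

Lysine (K), arginine (R), and histidine (H) have basic, nitrogen-containing side chains.
Matching residues: R1, H2, H5, K6, K7, K9, K10, K11, K12, R14, K16, H17, H18.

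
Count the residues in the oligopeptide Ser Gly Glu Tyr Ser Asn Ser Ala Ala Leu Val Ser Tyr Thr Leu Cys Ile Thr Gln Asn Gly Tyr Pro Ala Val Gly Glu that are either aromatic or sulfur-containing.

Aromatic: F, W, Y. Sulfur-containing: C, M.
Aromatic residues here: Tyr4, Tyr13, Tyr22 (3).
Sulfur-containing residues here: Cys16 (1).
The two groups share no amino acid, so total = 3 + 1 = 4.

4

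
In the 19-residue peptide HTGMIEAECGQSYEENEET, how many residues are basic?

The basic amino acids are Lys (K), Arg (R), and His (H).
Matching residues: H1.

1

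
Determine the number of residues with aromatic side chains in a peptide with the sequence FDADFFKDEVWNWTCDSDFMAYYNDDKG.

8

F, W, and Y each carry an aromatic ring on the side chain.
Matching residues: F1, F5, F6, W11, W13, F19, Y22, Y23.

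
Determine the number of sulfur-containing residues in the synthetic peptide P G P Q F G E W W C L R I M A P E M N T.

The sulfur-bearing residues are cysteine (–SH) and methionine (–S–CH₃).
Matching residues: C10, M14, M18.

3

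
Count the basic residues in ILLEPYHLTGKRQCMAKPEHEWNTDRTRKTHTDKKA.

K, R, and H are the three residues with basic side chains (ε-amine, guanidinium, and imidazole respectively).
Matching residues: H7, K11, R12, K17, H20, R26, R28, K29, H31, K34, K35.

11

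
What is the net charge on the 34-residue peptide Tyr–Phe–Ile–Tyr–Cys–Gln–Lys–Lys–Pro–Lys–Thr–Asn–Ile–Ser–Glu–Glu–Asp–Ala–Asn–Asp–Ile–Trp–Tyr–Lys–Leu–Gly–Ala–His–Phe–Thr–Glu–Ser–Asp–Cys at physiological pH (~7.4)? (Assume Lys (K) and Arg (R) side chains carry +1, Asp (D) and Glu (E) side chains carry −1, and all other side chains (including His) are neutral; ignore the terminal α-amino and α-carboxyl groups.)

Positive (K, R): Lys7, Lys8, Lys10, Lys24 → +4.
Negative (D, E): Glu15, Glu16, Asp17, Asp20, Glu31, Asp33 → −6.
Net charge = (+4) + (−6) = −2.

-2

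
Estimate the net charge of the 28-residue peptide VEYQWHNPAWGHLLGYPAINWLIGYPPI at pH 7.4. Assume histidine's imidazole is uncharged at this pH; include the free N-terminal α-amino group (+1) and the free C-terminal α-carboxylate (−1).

At pH ~7.4 the Lys and Arg side chains are protonated (+1), the Asp and Glu side chains are deprotonated (−1), and with His taken as neutral all other side chains carry no charge.
Positive (K, R): none → +0.
Negative (D, E): E2 → −1.
The N-terminus (+1) and C-terminus (−1) cancel.
Net charge = (+0) + (−1) = −1.

-1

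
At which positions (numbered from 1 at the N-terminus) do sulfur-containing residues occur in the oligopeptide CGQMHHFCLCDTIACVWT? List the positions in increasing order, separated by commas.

1, 4, 8, 10, 15

Only Cys (C) and Met (M) have a sulfur atom in the side chain.
Matching residues: C1, M4, C8, C10, C15.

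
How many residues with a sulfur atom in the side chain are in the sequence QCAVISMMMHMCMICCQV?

The sulfur-bearing residues are cysteine (–SH) and methionine (–S–CH₃).
Matching residues: C2, M7, M8, M9, M11, C12, M13, C15, C16.

9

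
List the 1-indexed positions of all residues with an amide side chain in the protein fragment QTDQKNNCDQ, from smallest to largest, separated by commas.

1, 4, 6, 7, 10

Asparagine (N) and glutamine (Q) have uncharged amide side chains.
Matching residues: Q1, Q4, N6, N7, Q10.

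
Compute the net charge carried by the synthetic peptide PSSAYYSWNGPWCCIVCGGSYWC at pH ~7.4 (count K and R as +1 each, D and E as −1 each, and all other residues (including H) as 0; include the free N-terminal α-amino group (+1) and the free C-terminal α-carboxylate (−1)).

Positive (K, R): none → +0.
Negative (D, E): none → −0.
The N-terminus (+1) and C-terminus (−1) cancel.
Net charge = (+0) + (−0) = 0.

0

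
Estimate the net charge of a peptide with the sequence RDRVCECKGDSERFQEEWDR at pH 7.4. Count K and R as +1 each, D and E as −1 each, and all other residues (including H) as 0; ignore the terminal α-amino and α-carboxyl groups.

-2

Positive (K, R): R1, R3, K8, R13, R20 → +5.
Negative (D, E): D2, E6, D10, E12, E16, E17, D19 → −7.
Net charge = (+5) + (−7) = −2.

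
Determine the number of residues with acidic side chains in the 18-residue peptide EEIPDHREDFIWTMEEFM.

Aspartate (D) and glutamate (E) have carboxylic-acid side chains and are the acidic amino acids.
Matching residues: E1, E2, D5, E8, D9, E15, E16.

7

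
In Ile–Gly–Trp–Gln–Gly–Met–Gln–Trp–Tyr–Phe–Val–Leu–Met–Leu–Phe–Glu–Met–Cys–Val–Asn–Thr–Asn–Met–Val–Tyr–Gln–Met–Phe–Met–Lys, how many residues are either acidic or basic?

Acidic: D, E. Basic: H, K, R.
Acidic residues here: Glu16 (1).
Basic residues here: Lys30 (1).
The two groups share no amino acid, so total = 1 + 1 = 2.

2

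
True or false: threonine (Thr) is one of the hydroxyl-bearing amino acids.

Serine (S), threonine (T), and tyrosine (Y) each carry a hydroxyl group on the side chain.
Threonine is in this group.

True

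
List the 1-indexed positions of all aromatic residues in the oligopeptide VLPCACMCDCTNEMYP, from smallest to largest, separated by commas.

Phenylalanine (F), tryptophan (W), and tyrosine (Y) have aromatic ring side chains.
Matching residues: Y15.

15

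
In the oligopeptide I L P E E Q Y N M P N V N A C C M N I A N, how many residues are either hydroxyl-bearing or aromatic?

Hydroxyl-bearing: S, T, Y. Aromatic: F, W, Y.
Hydroxyl-bearing residues here: Y7 (1).
Aromatic residues here: Y7 (1).
Y is in both groups, so the 1 Y residue must not be double-counted.
Total = 1 + 1 − 1 = 1.

1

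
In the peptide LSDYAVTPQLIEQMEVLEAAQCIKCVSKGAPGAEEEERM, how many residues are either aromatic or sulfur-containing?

Aromatic: F, W, Y. Sulfur-containing: C, M.
Aromatic residues here: Y4 (1).
Sulfur-containing residues here: M14, C22, C25, M39 (4).
The two groups share no amino acid, so total = 1 + 4 = 5.

5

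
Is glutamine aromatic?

Phenylalanine (F), tryptophan (W), and tyrosine (Y) have aromatic ring side chains.
Glutamine is not in this group.

No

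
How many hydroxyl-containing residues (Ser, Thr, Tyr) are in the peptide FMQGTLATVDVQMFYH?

3

Matching residues: T5, T8, Y15.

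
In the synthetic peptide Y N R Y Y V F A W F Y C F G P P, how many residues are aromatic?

The aromatic amino acids are Phe (F, benzyl), Trp (W, indole), and Tyr (Y, phenol).
Matching residues: Y1, Y4, Y5, F7, W9, F10, Y11, F13.

8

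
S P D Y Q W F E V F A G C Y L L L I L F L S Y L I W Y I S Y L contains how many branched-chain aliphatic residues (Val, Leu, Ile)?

11

Matching residues: V9, L15, L16, L17, I18, L19, L21, L24, I25, I28, L31.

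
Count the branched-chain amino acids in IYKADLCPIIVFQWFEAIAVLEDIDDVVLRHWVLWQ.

14

V, L, and I make up the branched-chain aliphatic group.
Matching residues: I1, L6, I9, I10, V11, I18, V20, L21, I24, V27, V28, L29, V33, L34.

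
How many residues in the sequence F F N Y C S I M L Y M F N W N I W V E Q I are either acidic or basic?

1

Acidic: D, E. Basic: H, K, R.
Acidic residues here: E19 (1).
Basic residues here: none (0).
The two groups share no amino acid, so total = 1 + 0 = 1.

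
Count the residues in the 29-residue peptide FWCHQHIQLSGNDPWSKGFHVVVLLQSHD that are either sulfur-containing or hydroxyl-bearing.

Sulfur-containing: C, M. Hydroxyl-bearing: S, T, Y.
Sulfur-containing residues here: C3 (1).
Hydroxyl-bearing residues here: S10, S16, S27 (3).
The two groups share no amino acid, so total = 1 + 3 = 4.

4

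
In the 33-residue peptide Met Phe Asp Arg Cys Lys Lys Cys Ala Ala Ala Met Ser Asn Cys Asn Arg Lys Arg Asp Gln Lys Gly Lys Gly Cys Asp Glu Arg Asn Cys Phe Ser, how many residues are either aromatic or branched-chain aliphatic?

2

Aromatic: F, W, Y. Branched-chain aliphatic: I, L, V.
Aromatic residues here: Phe2, Phe32 (2).
Branched-chain aliphatic residues here: none (0).
The two groups share no amino acid, so total = 2 + 0 = 2.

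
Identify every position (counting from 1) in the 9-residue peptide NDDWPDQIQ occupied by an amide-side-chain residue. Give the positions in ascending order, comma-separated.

Asparagine (N) and glutamine (Q) have uncharged amide side chains.
Matching residues: N1, Q7, Q9.

1, 7, 9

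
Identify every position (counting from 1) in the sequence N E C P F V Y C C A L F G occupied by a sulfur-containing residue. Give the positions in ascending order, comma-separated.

3, 8, 9

Cysteine (C, thiol) and methionine (M, thioether) are the two sulfur-containing amino acids.
Matching residues: C3, C8, C9.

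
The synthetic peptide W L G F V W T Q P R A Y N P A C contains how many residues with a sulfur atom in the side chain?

1

The sulfur-bearing residues are cysteine (–SH) and methionine (–S–CH₃).
Matching residues: C16.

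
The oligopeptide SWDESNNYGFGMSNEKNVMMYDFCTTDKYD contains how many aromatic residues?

Phenylalanine (F), tryptophan (W), and tyrosine (Y) have aromatic ring side chains.
Matching residues: W2, Y8, F10, Y21, F23, Y29.

6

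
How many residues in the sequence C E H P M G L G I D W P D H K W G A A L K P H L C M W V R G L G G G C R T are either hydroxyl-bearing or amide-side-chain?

1

Hydroxyl-bearing: S, T, Y. Amide-side-chain: N, Q.
Hydroxyl-bearing residues here: T37 (1).
Amide-side-chain residues here: none (0).
The two groups share no amino acid, so total = 1 + 0 = 1.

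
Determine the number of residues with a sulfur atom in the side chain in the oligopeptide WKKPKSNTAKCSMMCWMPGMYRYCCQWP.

8

The sulfur-bearing residues are cysteine (–SH) and methionine (–S–CH₃).
Matching residues: C11, M13, M14, C15, M17, M20, C24, C25.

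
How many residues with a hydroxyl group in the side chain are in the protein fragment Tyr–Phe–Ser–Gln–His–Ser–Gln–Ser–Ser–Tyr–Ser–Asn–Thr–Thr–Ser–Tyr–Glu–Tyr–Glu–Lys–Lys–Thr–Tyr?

Serine (S), threonine (T), and tyrosine (Y) each carry a hydroxyl group on the side chain.
Matching residues: Tyr1, Ser3, Ser6, Ser8, Ser9, Tyr10, Ser11, Thr13, Thr14, Ser15, Tyr16, Tyr18, Thr22, Tyr23.

14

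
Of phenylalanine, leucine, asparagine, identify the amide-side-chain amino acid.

Asparagine (N) and glutamine (Q) have uncharged amide side chains.
Of the listed options, only asparagine belongs to this group.

asparagine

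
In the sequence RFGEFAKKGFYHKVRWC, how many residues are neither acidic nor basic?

Acidic: D, E. Basic: K, R, H. All other residues are neither.
Matching residues: F2, G3, F5, A6, G9, F10, Y11, V14, W16, C17.

10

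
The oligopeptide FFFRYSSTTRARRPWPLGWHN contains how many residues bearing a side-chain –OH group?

S, T, and Y are the three residues with a side-chain hydroxyl.
Matching residues: Y5, S6, S7, T8, T9.

5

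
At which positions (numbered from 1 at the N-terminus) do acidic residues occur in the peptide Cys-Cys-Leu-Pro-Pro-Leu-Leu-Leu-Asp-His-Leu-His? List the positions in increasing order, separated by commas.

Aspartate (D) and glutamate (E) have carboxylic-acid side chains and are the acidic amino acids.
Matching residues: Asp9.

9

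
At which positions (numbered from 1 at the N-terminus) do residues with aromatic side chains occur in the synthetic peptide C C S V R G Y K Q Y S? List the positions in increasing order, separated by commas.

The aromatic amino acids are Phe (F, benzyl), Trp (W, indole), and Tyr (Y, phenol).
Matching residues: Y7, Y10.

7, 10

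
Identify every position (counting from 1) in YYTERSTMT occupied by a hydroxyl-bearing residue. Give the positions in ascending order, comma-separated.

S, T, and Y are the three residues with a side-chain hydroxyl.
Matching residues: Y1, Y2, T3, S6, T7, T9.

1, 2, 3, 6, 7, 9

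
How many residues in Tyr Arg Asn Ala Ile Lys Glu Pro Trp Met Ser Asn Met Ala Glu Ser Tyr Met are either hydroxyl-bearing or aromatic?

Hydroxyl-bearing: S, T, Y. Aromatic: F, W, Y.
Hydroxyl-bearing residues here: Tyr1, Ser11, Ser16, Tyr17 (4).
Aromatic residues here: Tyr1, Trp9, Tyr17 (3).
Y is in both groups, so the 2 Y residues must not be double-counted.
Total = 4 + 3 − 2 = 5.

5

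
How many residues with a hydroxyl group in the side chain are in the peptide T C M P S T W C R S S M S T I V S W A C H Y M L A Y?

S, T, and Y are the three residues with a side-chain hydroxyl.
Matching residues: T1, S5, T6, S10, S11, S13, T14, S17, Y22, Y26.

10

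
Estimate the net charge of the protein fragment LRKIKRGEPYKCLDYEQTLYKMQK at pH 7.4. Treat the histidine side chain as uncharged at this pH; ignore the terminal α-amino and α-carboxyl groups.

+4

The side chains ionized at physiological pH are Lys/Arg (+1) and Asp/Glu (−1); with His treated as neutral, nothing else contributes.
Positive (K, R): R2, K3, K5, R6, K11, K21, K24 → +7.
Negative (D, E): E8, D14, E16 → −3.
Net charge = (+7) + (−3) = +4.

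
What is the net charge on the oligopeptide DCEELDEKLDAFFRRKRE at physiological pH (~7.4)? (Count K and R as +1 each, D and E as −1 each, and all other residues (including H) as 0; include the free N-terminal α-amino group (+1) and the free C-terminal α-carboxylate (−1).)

-2

Positive (K, R): K8, R14, R15, K16, R17 → +5.
Negative (D, E): D1, E3, E4, D6, E7, D10, E18 → −7.
The N-terminus (+1) and C-terminus (−1) cancel.
Net charge = (+5) + (−7) = −2.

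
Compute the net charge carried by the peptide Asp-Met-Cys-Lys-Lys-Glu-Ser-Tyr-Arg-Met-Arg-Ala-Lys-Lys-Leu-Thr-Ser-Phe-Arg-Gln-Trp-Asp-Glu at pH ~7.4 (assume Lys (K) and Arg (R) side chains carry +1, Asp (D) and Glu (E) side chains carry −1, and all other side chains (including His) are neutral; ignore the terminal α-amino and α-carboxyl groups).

Positive (K, R): Lys4, Lys5, Arg9, Arg11, Lys13, Lys14, Arg19 → +7.
Negative (D, E): Asp1, Glu6, Asp22, Glu23 → −4.
Net charge = (+7) + (−4) = +3.

+3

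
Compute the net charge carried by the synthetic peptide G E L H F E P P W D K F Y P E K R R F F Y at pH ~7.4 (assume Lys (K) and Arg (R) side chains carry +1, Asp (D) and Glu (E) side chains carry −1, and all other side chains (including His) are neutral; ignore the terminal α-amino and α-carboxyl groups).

Positive (K, R): K11, K16, R17, R18 → +4.
Negative (D, E): E2, E6, D10, E15 → −4.
Net charge = (+4) + (−4) = 0.

0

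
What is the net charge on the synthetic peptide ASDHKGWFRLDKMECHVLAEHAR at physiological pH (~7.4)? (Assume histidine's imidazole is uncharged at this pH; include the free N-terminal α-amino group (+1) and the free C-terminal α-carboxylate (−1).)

Near pH 7.4, K and R contribute +1 each, D and E contribute −1 each, and every other side chain (His included, as stated) is uncharged.
Positive (K, R): K5, R9, K12, R23 → +4.
Negative (D, E): D3, D11, E14, E20 → −4.
The N-terminus (+1) and C-terminus (−1) cancel.
Net charge = (+4) + (−4) = 0.

0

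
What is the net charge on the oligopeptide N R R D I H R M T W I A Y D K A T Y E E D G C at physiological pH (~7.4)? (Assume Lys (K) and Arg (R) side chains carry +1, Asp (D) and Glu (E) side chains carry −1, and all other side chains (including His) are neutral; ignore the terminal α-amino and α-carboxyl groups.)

-1

Positive (K, R): R2, R3, R7, K15 → +4.
Negative (D, E): D4, D14, E19, E20, D21 → −5.
Net charge = (+4) + (−5) = −1.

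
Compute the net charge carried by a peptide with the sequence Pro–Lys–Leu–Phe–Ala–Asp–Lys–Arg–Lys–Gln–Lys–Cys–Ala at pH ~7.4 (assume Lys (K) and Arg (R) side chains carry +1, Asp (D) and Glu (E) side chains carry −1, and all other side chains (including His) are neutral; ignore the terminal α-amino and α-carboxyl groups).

+4

Positive (K, R): Lys2, Lys7, Arg8, Lys9, Lys11 → +5.
Negative (D, E): Asp6 → −1.
Net charge = (+5) + (−1) = +4.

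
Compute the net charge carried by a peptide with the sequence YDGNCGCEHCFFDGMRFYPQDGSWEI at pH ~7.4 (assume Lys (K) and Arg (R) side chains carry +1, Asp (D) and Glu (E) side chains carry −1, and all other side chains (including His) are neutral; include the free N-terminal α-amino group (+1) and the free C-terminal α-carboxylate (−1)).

-4

Positive (K, R): R16 → +1.
Negative (D, E): D2, E8, D13, D21, E25 → −5.
The N-terminus (+1) and C-terminus (−1) cancel.
Net charge = (+1) + (−5) = −4.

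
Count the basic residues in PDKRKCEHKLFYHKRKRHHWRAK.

K, R, and H are the three residues with basic side chains (ε-amine, guanidinium, and imidazole respectively).
Matching residues: K3, R4, K5, H8, K9, H13, K14, R15, K16, R17, H18, H19, R21, K23.

14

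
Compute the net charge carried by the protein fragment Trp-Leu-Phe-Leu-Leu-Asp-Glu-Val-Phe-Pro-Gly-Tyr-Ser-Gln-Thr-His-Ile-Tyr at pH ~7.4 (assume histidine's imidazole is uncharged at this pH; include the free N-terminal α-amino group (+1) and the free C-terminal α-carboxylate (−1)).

-2

Near pH 7.4, K and R contribute +1 each, D and E contribute −1 each, and every other side chain (His included, as stated) is uncharged.
Positive (K, R): none → +0.
Negative (D, E): Asp6, Glu7 → −2.
The N-terminus (+1) and C-terminus (−1) cancel.
Net charge = (+0) + (−2) = −2.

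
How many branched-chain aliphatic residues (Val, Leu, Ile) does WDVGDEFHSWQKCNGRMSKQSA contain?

1

Matching residues: V3.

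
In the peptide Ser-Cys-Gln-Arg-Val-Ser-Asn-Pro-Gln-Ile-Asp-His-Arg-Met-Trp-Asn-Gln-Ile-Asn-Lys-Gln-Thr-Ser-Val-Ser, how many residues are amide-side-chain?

The amide-side-chain residues are Asn (N) and Gln (Q).
Matching residues: Gln3, Asn7, Gln9, Asn16, Gln17, Asn19, Gln21.

7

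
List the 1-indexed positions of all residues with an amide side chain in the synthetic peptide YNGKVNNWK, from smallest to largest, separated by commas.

Only N (asparagine) and Q (glutamine) carry a side-chain carboxamide.
Matching residues: N2, N6, N7.

2, 6, 7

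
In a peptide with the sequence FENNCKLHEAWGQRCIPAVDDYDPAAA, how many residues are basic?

The basic amino acids are Lys (K), Arg (R), and His (H).
Matching residues: K6, H8, R14.

3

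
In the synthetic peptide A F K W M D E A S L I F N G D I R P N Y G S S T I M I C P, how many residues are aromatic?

Phenylalanine (F), tryptophan (W), and tyrosine (Y) have aromatic ring side chains.
Matching residues: F2, W4, F12, Y20.

4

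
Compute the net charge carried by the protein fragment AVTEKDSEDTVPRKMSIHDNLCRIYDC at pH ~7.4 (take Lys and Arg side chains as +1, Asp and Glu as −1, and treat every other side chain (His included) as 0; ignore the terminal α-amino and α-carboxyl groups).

Positive (K, R): K5, R13, K14, R23 → +4.
Negative (D, E): E4, D6, E8, D9, D19, D26 → −6.
Net charge = (+4) + (−6) = −2.

-2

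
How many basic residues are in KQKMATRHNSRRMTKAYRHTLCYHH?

11

K, R, and H are the three residues with basic side chains (ε-amine, guanidinium, and imidazole respectively).
Matching residues: K1, K3, R7, H8, R11, R12, K15, R18, H19, H24, H25.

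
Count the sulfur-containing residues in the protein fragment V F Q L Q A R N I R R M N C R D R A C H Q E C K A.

Cysteine (C, thiol) and methionine (M, thioether) are the two sulfur-containing amino acids.
Matching residues: M12, C14, C19, C23.

4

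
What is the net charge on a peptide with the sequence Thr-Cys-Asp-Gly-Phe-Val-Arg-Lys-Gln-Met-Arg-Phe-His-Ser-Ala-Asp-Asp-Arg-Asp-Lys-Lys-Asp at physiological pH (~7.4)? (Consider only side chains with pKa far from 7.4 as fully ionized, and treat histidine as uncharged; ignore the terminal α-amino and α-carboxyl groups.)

+1

At pH ~7.4 the Lys and Arg side chains are protonated (+1), the Asp and Glu side chains are deprotonated (−1), and with His taken as neutral all other side chains carry no charge.
Positive (K, R): Arg7, Lys8, Arg11, Arg18, Lys20, Lys21 → +6.
Negative (D, E): Asp3, Asp16, Asp17, Asp19, Asp22 → −5.
Net charge = (+6) + (−5) = +1.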